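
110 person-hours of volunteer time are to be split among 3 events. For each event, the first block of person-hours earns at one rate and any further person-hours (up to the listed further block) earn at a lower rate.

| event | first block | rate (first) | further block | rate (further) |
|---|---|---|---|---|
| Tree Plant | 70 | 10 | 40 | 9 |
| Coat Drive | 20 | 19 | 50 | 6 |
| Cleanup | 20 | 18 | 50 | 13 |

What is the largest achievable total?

1590

Rank every tier by rate: Coat Drive/tier1 19 > Cleanup/tier1 18 > Cleanup/tier2 13 > Tree Plant/tier1 10 > Tree Plant/tier2 9 > Coat Drive/tier2 6.
Fill Coat Drive tier1 block (20 at 19) — 90 left.
Cleanup/tier1 (18): +20 — 70 left.
Cleanup tier2 at 13: fill all 50 — 20 left.
Tree Plant/tier1: +20 of 70 at 10; pool empty.
Total = 19×20 + 18×20 + 13×50 + 10×20 = 1590.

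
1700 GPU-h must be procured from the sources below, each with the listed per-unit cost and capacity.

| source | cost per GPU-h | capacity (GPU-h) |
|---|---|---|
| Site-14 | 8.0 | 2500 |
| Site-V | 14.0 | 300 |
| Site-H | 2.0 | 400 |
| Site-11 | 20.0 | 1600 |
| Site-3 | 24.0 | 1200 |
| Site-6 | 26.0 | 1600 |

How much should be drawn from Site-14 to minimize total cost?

1300

Fill from the cheapest source first.
Take 400 from Site-H at 2.0 — need 1300 more.
Site-14 at 8.0: take 1300 of its 2500 — requirement met.
Site-V, Site-11, Site-3, Site-6: unused.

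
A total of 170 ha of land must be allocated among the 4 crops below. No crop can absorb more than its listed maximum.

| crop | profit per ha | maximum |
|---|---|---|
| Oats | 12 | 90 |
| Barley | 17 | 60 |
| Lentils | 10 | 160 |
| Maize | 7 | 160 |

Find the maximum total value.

Order the crops by profit per ha: Barley 17 > Oats 12 > Lentils 10 > Maize 7.
Barley takes 60 to reach its cap of 60 ; 110 left.
Oats: +90 to 90 (cap) ; 20 left.
Lentils: +20 (room for 160) → 20. Pool exhausted.
Total = 12×90 + 17×60 + 10×20 = 2300.

2300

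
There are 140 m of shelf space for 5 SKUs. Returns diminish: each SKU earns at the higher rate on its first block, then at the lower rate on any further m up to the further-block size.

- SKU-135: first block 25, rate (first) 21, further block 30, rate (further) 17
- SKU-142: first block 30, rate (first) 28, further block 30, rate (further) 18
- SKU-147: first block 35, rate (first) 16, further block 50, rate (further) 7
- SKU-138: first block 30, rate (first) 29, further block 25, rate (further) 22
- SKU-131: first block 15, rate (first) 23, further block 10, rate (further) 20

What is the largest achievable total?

Rank every tier by rate: SKU-138/T1 29 > SKU-142/T1 28 > SKU-131/T1 23 > SKU-138/T2 22 > SKU-135/T1 21 > SKU-131/T2 20 > SKU-142/T2 18 > SKU-135/T2 17 > SKU-147/T1 16 > SKU-147/T2 7.
Fill SKU-138 T1 block (30 at 29) ; 110 left.
SKU-142 T1 at 28: fill all 30 ; 80 left.
Fill SKU-131 T1 block (15 at 23) ; 65 left.
SKU-138/T2 (22): +25 ; 40 left.
Fill SKU-135 T1 block (25 at 21) ; 15 left.
SKU-131 T2 at 20: fill all 10 ; 5 left.
SKU-142 T2 at 18: only 5 left, fill 5.
Total = 29×30 + 28×30 + 23×15 + 22×25 + 21×25 + 20×10 + 18×5 = 3420.

3420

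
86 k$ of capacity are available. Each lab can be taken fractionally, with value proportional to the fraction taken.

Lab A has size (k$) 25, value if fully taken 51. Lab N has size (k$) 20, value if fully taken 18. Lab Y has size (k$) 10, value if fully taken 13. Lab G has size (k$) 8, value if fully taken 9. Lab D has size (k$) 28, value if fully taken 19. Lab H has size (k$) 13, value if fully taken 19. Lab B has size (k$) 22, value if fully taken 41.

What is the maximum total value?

140.2

Rank by value-to-size ratio: Lab A 51/25≈2.04, Lab B 41/22≈1.86, Lab H 19/13≈1.46, Lab Y 13/10≈1.3, Lab G 9/8≈1.12, Lab N 18/20≈0.9, Lab D 19/28≈0.679.
Lab A: take in full, 25 k$ for value 51 — 61 left.
Lab B: take in full, 22 k$ for value 41 — 39 left.
Lab H: take in full, 13 k$ for value 19 — 26 left.
Take all of Lab Y (10 k$, value 13) — 16 k$ left.
Lab G: take in full, 8 k$ for value 9 — 8 left.
Fill the last 8 k$ with part of Lab N: 8/20 of it earns 7.2.
Total value = 140.2.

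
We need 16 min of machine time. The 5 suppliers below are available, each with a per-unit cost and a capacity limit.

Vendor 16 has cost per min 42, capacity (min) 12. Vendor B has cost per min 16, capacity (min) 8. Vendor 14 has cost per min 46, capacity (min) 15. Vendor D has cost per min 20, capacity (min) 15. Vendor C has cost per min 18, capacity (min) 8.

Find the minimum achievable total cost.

Cheapest first:
Vendor B (16): use full 8 ; 8 min to go.
Vendor C at 18: take all 8 min ; 0 still needed.
Vendor D, Vendor 16, Vendor 14: unused.
Cost = 8×16 + 8×18 = 272.

272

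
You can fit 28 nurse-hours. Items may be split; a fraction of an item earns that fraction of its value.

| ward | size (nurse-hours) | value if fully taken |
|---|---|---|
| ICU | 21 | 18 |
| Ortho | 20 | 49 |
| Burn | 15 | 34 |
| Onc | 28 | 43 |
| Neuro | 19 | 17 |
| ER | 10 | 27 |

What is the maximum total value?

71.1

Rank by value-to-size ratio: ER 27/10≈2.7, Ortho 49/20≈2.45, Burn 34/15≈2.27, Onc 43/28≈1.54, Neuro 17/19≈0.895, ICU 18/21≈0.857.
Take all of ER (10 nurse-hours, value 27) ; 18 nurse-hours left.
Fill the last 18 nurse-hours with part of Ortho: 18/20 of it earns 44.1.
Total value = 71.1.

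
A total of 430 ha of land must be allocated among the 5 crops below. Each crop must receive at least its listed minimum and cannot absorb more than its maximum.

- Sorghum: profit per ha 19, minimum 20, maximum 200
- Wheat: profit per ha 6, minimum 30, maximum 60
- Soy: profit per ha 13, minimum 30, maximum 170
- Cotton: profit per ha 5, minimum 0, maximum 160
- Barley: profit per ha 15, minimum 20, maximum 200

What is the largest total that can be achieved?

Meeting every minimum uses 20+30+30+0+20 = 100 ha, leaving 330.
Order the crops by profit per ha: Sorghum 19 > Barley 15 > Soy 13 > Wheat 6 > Cotton 5.
Give Sorghum 180 more to hit its cap of 200 ; 150 left.
Barley has room for 180 more but only 150 remain, so it gets 170.
Total = 19×200 + 6×30 + 13×30 + 15×170 = 6920.

6920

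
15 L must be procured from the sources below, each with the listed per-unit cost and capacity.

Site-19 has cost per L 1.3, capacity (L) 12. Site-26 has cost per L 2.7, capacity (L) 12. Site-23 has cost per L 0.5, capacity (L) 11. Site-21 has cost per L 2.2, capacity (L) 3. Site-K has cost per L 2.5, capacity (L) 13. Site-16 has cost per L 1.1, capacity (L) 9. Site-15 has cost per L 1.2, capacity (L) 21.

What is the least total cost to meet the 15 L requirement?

Use sources in increasing cost order.
Site-23 (0.5): use full 11 → 4 L to go.
Take 4 from Site-16 at 1.1 to finish.
Site-15, Site-19, Site-21, Site-K, Site-26: unused.
Cost = 11×0.5 + 4×1.1 = 9.9.

9.9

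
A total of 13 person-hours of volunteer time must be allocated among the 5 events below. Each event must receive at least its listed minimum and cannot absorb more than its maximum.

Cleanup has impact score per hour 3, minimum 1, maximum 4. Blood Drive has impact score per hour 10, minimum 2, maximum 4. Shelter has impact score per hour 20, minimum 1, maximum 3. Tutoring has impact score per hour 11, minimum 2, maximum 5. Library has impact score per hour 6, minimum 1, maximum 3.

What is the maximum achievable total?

Meeting every minimum uses 1+2+1+2+1 = 7 person-hours, leaving 6.
Order the events by impact score per hour: Shelter 20 > Tutoring 11 > Blood Drive 10 > Library 6 > Cleanup 3.
Shelter takes 2 more to reach its cap of 3 → 4 left.
Tutoring: +3 to 5 (cap) → 1 left.
Only 1 left; Blood Drive takes them to reach 3.
Total = 3×1 + 10×3 + 20×3 + 11×5 + 6×1 = 154.

154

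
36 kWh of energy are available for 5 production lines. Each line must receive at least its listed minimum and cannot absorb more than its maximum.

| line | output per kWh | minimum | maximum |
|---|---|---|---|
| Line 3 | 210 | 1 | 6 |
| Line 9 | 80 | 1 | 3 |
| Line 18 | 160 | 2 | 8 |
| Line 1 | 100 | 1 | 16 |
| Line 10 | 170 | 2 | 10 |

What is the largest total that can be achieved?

Meeting every minimum uses 1+1+2+1+2 = 7 kWh, leaving 29.
Order the production lines by output per kWh: Line 3 210 > Line 10 170 > Line 18 160 > Line 1 100 > Line 9 80.
Line 3: +5 to 6 (cap) → 24 left.
Line 10: +8 to 10 (cap) → 16 left.
Line 18 takes 6 more to reach its cap of 8 → 10 left.
Line 1: +10 (room for 15) → 11. Pool exhausted.
Total = 210×6 + 80×1 + 160×8 + 100×11 + 170×10 = 5420.

5420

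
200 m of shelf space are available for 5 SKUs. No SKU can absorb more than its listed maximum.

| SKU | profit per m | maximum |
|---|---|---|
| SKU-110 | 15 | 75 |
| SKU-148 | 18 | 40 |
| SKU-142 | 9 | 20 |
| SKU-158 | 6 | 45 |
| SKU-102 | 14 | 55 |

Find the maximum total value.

Order the SKUs by profit per m: SKU-148 18 > SKU-110 15 > SKU-102 14 > SKU-142 9 > SKU-158 6.
SKU-148 takes 40 to reach its cap of 40 → 160 left.
SKU-110 takes 75 to reach its cap of 75 → 85 left.
SKU-102 takes 55 to reach its cap of 55 → 30 left.
SKU-142 takes 20 to reach its cap of 20 → 10 left.
SKU-158: +10 (room for 45) → 10. Pool exhausted.
Total = 15×75 + 18×40 + 9×20 + 6×10 + 14×55 = 2855.

2855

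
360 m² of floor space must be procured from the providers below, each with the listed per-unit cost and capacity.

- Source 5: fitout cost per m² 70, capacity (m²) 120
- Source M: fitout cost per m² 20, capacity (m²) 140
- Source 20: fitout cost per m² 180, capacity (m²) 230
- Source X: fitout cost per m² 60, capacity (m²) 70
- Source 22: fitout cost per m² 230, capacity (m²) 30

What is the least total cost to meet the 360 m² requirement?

20800

Fill from the cheapest provider first.
Take 140 from Source M at 20 → need 220 more.
Source X (60): use full 70 → 150 m² to go.
Take 120 from Source 5 at 70 → need 30 more.
Source 20 (180): take the remaining 30 → done.
Source 22: unused.
Cost = 140×20 + 70×60 + 120×70 + 30×180 = 20800.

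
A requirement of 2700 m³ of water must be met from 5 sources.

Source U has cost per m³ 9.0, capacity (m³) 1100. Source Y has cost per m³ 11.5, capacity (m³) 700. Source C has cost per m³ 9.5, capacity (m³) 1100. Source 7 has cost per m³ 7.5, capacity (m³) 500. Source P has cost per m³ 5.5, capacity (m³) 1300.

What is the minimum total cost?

Fill from the cheapest source first.
Source P (5.5): use full 1300 ; 1400 m³ to go.
Take 500 from Source 7 at 7.5 ; need 900 more.
Source U (9.0): take the remaining 900 ; done.
Source C, Source Y: unused.
Cost = 1300×5.5 + 500×7.5 + 900×9.0 = 19000.

19000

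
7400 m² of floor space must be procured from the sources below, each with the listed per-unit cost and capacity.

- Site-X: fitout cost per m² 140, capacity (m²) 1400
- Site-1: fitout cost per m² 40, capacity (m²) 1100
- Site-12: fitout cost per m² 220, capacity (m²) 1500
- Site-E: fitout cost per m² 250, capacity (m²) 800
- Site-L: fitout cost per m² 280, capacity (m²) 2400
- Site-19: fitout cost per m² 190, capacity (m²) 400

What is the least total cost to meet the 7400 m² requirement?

1462000

Cheapest first:
Site-1 at 40: take all 1100 m² ; 6300 still needed.
Site-X (140): use full 1400 ; 4900 m² to go.
Site-19 at 190: take all 400 m² ; 4500 still needed.
Take 1500 from Site-12 at 220 ; need 3000 more.
Site-E at 250: take all 800 m² ; 2200 still needed.
Take 2200 from Site-L at 280 to finish.
Cost = 1100×40 + 1400×140 + 400×190 + 1500×220 + 800×250 + 2200×280 = 1462000.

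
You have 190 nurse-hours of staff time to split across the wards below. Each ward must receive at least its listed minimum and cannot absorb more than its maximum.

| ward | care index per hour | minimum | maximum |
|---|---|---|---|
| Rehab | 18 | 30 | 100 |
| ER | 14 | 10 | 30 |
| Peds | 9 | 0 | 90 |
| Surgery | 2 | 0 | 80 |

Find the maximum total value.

Meeting every minimum uses 30+10+0+0 = 40 nurse-hours, leaving 150.
Order the wards by care index per hour: Rehab 18 > ER 14 > Peds 9 > Surgery 2.
Give Rehab 70 more to hit its cap of 100 → 80 left.
ER: +20 to 30 (cap) → 60 left.
Peds: +60 (room for 90) → 60. Pool exhausted.
Total = 18×100 + 14×30 + 9×60 = 2760.

2760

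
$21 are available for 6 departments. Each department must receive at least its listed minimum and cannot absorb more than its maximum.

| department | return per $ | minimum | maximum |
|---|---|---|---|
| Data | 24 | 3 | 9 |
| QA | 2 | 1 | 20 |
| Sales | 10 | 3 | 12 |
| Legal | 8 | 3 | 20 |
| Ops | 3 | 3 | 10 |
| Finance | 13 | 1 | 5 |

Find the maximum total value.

Meeting every minimum uses 3+1+3+3+3+1 = 14 $, leaving 7.
Rank by return per $: Data 24 > Finance 13 > Sales 10 > Legal 8 > Ops 3 > QA 2.
Give Data 6 more to hit its cap of 9 — 1 left.
Only 1 left; Finance takes them to reach 2.
Total = 24×9 + 2×1 + 10×3 + 8×3 + 3×3 + 13×2 = 307.

307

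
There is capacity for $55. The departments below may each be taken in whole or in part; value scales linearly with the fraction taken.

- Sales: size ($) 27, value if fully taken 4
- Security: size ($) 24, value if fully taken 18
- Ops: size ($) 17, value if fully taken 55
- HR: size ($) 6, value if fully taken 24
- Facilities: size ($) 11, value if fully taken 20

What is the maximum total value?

Best value per unit of size first: HR 24/6≈4, Ops 55/17≈3.24, Facilities 20/11≈1.82, Security 18/24≈0.75, Sales 4/27≈0.148.
Take all of HR (6 $, value 24) ; 49 $ left.
All 17 $ of Ops fit (value 55) ; 32 remain.
Take all of Facilities (11 $, value 20) ; 21 $ left.
Fill the last 21 $ with part of Security: 21/24 of it earns 15.75.
Total value = 114.75.

114.75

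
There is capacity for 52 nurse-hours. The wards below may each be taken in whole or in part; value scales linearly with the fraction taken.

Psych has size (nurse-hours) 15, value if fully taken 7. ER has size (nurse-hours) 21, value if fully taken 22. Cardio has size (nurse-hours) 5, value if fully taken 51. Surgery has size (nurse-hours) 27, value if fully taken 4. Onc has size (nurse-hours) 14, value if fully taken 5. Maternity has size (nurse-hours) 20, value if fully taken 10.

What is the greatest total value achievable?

Best value per unit of size first: Cardio 51/5≈10.2, ER 22/21≈1.05, Maternity 10/20≈0.5, Psych 7/15≈0.467, Onc 5/14≈0.357, Surgery 4/27≈0.148.
Cardio: take in full, 5 nurse-hours for value 51 → 47 left.
Take all of ER (21 nurse-hours, value 22) → 26 nurse-hours left.
All 20 nurse-hours of Maternity fit (value 10) → 6 remain.
Only 6 nurse-hours remain; take 6/15 of Psych for value 7×6/15 = 2.8.
Total value = 85.8.

85.8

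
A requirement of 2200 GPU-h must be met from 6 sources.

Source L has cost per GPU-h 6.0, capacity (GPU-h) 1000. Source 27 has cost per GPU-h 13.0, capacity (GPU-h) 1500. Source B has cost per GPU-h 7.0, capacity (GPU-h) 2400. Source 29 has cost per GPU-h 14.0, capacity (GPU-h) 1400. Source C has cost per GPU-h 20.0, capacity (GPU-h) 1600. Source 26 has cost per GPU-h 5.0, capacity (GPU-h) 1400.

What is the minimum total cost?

Fill from the cheapest source first.
Take 1400 from Source 26 at 5.0 ; need 800 more.
Source L at 6.0: take 800 of its 1000 ; requirement met.
Source B, Source 27, Source 29, Source C: unused.
Cost = 1400×5.0 + 800×6.0 = 11800.

11800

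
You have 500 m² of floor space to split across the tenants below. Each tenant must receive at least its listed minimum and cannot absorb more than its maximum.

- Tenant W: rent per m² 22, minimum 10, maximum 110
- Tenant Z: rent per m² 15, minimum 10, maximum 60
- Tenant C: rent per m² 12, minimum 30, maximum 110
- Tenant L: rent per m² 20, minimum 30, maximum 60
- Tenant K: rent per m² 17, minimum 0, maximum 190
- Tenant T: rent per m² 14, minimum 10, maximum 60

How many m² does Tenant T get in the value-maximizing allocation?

50

Meeting every minimum uses 10+10+30+30+0+10 = 90 m², leaving 410.
Highest rent per m² first: Tenant W 22 > Tenant L 20 > Tenant K 17 > Tenant Z 15 > Tenant T 14 > Tenant C 12.
Tenant W takes 100 more to reach its cap of 110 — 310 left.
Give Tenant L 30 more to hit its cap of 60 — 280 left.
Tenant K: +190 to 190 (cap) — 90 left.
Tenant Z: +50 to 60 (cap) — 40 left.
Tenant T: +40 (room for 50) → 50. Pool exhausted.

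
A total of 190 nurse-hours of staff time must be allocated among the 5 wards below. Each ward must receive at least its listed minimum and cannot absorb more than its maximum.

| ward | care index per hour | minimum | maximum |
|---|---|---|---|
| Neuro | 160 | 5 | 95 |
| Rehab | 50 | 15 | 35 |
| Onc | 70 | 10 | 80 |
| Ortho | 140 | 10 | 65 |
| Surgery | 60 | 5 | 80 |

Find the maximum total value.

Meeting every minimum uses 5+15+10+10+5 = 45 nurse-hours, leaving 145.
Rank by care index per hour: Neuro 160 > Ortho 140 > Onc 70 > Surgery 60 > Rehab 50.
Give Neuro 90 more to hit its cap of 95 — 55 left.
Ortho takes 55 more to reach its cap of 65 — 0 left.
Total = 160×95 + 50×15 + 70×10 + 140×65 + 60×5 = 26050.

26050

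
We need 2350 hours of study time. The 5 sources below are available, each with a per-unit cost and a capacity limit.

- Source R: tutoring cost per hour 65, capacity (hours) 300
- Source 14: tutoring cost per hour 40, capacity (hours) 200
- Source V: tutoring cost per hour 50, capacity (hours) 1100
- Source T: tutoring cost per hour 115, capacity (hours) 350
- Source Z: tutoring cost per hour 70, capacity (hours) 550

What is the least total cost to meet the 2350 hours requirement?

Fill from the cheapest source first.
Source 14 at 40: take all 200 hours → 2150 still needed.
Source V at 50: take all 1100 hours → 1050 still needed.
Take 300 from Source R at 65 → need 750 more.
Take 550 from Source Z at 70 → need 200 more.
Take 200 from Source T at 115 to finish.
Cost = 200×40 + 1100×50 + 300×65 + 550×70 + 200×115 = 144000.

144000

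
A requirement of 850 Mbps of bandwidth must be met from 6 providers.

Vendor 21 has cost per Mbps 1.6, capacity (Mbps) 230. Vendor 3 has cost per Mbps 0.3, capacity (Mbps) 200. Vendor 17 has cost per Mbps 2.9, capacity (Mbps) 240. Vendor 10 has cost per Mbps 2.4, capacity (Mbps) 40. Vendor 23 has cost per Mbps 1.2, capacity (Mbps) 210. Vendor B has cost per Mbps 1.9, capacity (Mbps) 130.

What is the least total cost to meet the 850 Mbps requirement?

Use providers in increasing cost order.
Take 200 from Vendor 3 at 0.3 ; need 650 more.
Vendor 23 at 1.2: take all 210 Mbps ; 440 still needed.
Take 230 from Vendor 21 at 1.6 ; need 210 more.
Vendor B at 1.9: take all 130 Mbps ; 80 still needed.
Take 40 from Vendor 10 at 2.4 ; need 40 more.
Vendor 17 (2.9): take the remaining 40 ; done.
Cost = 200×0.3 + 210×1.2 + 230×1.6 + 130×1.9 + 40×2.4 + 40×2.9 = 1139.

1139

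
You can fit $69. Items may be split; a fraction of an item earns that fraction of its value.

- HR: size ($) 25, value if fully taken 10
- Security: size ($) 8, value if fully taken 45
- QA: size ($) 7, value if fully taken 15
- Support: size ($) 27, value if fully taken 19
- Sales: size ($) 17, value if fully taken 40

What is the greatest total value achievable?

Rank by value-to-size ratio: Security 45/8≈5.62, Sales 40/17≈2.35, QA 15/7≈2.14, Support 19/27≈0.704, HR 10/25≈0.4.
Take all of Security (8 $, value 45) → 61 $ left.
All 17 $ of Sales fit (value 40) → 44 remain.
QA: take in full, 7 $ for value 15 → 37 left.
Take all of Support (27 $, value 19) → 10 $ left.
10 $ left: a 10/25 share of HR gives 10×10/25 = 4.
Total value = 123.

123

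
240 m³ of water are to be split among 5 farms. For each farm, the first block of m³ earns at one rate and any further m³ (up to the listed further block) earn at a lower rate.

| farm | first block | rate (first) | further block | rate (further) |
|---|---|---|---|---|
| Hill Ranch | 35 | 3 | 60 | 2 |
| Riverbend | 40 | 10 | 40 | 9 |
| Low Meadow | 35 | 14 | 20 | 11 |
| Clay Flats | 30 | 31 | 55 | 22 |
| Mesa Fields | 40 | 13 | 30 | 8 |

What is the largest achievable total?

Rank every tier by rate: Clay Flats/T1 31 > Clay Flats/T2 22 > Low Meadow/T1 14 > Mesa Fields/T1 13 > Low Meadow/T2 11 > Riverbend/T1 10 > Riverbend/T2 9 > Mesa Fields/T2 8 > Hill Ranch/T1 3 > Hill Ranch/T2 2.
Fill Clay Flats T1 block (30 at 31) — 210 left.
Fill Clay Flats T2 block (55 at 22) — 155 left.
Low Meadow/T1 (14): +35 — 120 left.
Fill Mesa Fields T1 block (40 at 13) — 80 left.
Low Meadow T2 at 11: fill all 20 — 60 left.
Riverbend/T1 (10): +40 — 20 left.
Riverbend/T2: +20 of 40 at 9; pool empty.
Total = 31×30 + 22×55 + 14×35 + 13×40 + 11×20 + 10×40 + 9×20 = 3950.

3950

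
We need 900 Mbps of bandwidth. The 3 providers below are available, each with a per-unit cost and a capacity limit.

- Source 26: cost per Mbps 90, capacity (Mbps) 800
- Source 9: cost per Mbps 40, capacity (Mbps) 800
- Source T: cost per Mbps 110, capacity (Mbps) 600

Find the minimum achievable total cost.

41000

Use providers in increasing cost order.
Source 9 at 40: take all 800 Mbps ; 100 still needed.
Source 26 (90): take the remaining 100 ; done.
Source T: unused.
Cost = 800×40 + 100×90 = 41000.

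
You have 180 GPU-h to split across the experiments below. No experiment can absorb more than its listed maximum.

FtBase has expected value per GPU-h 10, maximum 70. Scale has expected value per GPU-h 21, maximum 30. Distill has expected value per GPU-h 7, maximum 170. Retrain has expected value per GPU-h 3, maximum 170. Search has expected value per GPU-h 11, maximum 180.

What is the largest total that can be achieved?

2280

Order the experiments by expected value per GPU-h: Scale 21 > Search 11 > FtBase 10 > Distill 7 > Retrain 3.
Give Scale 30 to hit its cap of 30 ; 150 left.
Search: +150 (room for 180) → 150. Pool exhausted.
Total = 21×30 + 11×150 = 2280.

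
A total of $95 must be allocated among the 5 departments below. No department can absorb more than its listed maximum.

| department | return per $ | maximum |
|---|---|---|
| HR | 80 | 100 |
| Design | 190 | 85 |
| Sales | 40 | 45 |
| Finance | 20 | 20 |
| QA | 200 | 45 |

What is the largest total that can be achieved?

18500

Order the departments by return per $: QA 200 > Design 190 > HR 80 > Sales 40 > Finance 20.
QA takes 45 to reach its cap of 45 → 50 left.
Design: +50 (room for 85) → 50. Pool exhausted.
Total = 190×50 + 200×45 = 18500.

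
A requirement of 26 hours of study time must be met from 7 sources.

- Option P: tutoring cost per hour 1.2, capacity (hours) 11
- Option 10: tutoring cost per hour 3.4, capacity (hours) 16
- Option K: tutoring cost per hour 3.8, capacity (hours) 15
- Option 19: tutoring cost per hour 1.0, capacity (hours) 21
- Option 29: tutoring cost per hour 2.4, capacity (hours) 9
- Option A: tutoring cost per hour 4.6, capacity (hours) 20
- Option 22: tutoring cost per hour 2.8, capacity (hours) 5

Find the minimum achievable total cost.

Use sources in increasing cost order.
Option 19 at 1.0: take all 21 hours → 5 still needed.
Option P at 1.2: take 5 of its 11 → requirement met.
Option 29, Option 22, Option 10, Option K, Option A: unused.
Cost = 21×1.0 + 5×1.2 = 27.

27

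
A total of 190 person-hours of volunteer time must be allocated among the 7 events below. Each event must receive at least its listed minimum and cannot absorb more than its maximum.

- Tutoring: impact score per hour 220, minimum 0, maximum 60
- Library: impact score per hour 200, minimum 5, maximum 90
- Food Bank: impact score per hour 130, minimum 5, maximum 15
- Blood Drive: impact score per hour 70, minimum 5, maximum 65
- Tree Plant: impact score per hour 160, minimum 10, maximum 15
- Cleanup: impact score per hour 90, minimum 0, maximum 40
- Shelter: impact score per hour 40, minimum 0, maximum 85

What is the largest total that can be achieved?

36350

Meeting every minimum uses 0+5+5+5+10+0+0 = 25 person-hours, leaving 165.
Highest impact score per hour first: Tutoring 220 > Library 200 > Tree Plant 160 > Food Bank 130 > Cleanup 90 > Blood Drive 70 > Shelter 40.
Give Tutoring 60 more to hit its cap of 60 — 105 left.
Library takes 85 more to reach its cap of 90 — 20 left.
Tree Plant takes 5 more to reach its cap of 15 — 15 left.
Food Bank: +10 to 15 (cap) — 5 left.
Cleanup has room for 40 more but only 5 remain, so it gets 5.
Total = 220×60 + 200×90 + 130×15 + 70×5 + 160×15 + 90×5 = 36350.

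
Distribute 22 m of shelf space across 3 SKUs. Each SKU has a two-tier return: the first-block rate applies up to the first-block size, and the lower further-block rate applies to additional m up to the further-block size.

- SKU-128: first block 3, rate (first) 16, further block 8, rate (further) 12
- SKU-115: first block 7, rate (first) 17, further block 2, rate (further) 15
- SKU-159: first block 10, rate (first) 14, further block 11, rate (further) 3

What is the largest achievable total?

Treat each block as its own option and order by rate: SKU-115/T1 17 > SKU-128/T1 16 > SKU-115/T2 15 > SKU-159/T1 14 > SKU-128/T2 12 > SKU-159/T2 3.
SKU-115/T1 (17): +7 — 15 left.
SKU-128 T1 at 16: fill all 3 — 12 left.
SKU-115 T2 at 15: fill all 2 — 10 left.
SKU-159 T1 at 14: fill all 10 — 0 left.
Total = 17×7 + 16×3 + 15×2 + 14×10 = 337.

337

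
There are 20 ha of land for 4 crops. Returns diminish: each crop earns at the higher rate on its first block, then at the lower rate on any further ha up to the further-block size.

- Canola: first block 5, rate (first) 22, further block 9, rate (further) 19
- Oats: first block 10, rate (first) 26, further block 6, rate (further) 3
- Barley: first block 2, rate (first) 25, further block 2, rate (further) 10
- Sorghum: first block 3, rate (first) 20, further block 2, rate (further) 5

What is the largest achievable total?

480

Treat each block as its own option and order by rate: Oats/tier1 26 > Barley/tier1 25 > Canola/tier1 22 > Sorghum/tier1 20 > Canola/tier2 19 > Barley/tier2 10 > Sorghum/tier2 5 > Oats/tier2 3.
Oats/tier1 (26): +10 — 10 left.
Fill Barley tier1 block (2 at 25) — 8 left.
Fill Canola tier1 block (5 at 22) — 3 left.
Fill Sorghum tier1 block (3 at 20) — 0 left.
Total = 26×10 + 25×2 + 22×5 + 20×3 = 480.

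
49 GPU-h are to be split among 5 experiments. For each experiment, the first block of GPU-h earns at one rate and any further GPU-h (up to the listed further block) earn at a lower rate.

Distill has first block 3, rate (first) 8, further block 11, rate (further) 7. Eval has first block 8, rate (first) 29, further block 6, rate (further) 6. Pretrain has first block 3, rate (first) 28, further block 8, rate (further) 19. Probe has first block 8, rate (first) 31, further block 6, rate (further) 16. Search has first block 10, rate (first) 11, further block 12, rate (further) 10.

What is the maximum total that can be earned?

982

Order all 10 blocks by rate: Probe/T1 31 > Eval/T1 29 > Pretrain/T1 28 > Pretrain/T2 19 > Probe/T2 16 > Search/T1 11 > Search/T2 10 > Distill/T1 8 > Distill/T2 7 > Eval/T2 6.
Fill Probe T1 block (8 at 31) → 41 left.
Fill Eval T1 block (8 at 29) → 33 left.
Fill Pretrain T1 block (3 at 28) → 30 left.
Fill Pretrain T2 block (8 at 19) → 22 left.
Probe T2 at 16: fill all 6 → 16 left.
Fill Search T1 block (10 at 11) → 6 left.
Search/T2: +6 of 12 at 10; pool empty.
Total = 31×8 + 29×8 + 28×3 + 19×8 + 16×6 + 11×10 + 10×6 = 982.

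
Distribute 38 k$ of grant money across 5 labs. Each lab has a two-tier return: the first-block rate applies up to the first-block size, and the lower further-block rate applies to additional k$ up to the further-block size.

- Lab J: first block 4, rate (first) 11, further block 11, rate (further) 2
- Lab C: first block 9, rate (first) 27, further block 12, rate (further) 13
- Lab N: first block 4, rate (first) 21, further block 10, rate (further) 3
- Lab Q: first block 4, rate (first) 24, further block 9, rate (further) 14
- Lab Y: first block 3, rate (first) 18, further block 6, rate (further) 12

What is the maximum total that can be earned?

720

Rank every tier by rate: Lab C/tier1 27 > Lab Q/tier1 24 > Lab N/tier1 21 > Lab Y/tier1 18 > Lab Q/tier2 14 > Lab C/tier2 13 > Lab Y/tier2 12 > Lab J/tier1 11 > Lab N/tier2 3 > Lab J/tier2 2.
Lab C/tier1 (27): +9 ; 29 left.
Lab Q tier1 at 24: fill all 4 ; 25 left.
Lab N tier1 at 21: fill all 4 ; 21 left.
Lab Y tier1 at 18: fill all 3 ; 18 left.
Lab Q/tier2 (14): +9 ; 9 left.
9 remain; put them into Lab C tier2 at 13.
Total = 27×9 + 24×4 + 21×4 + 18×3 + 14×9 + 13×9 = 720.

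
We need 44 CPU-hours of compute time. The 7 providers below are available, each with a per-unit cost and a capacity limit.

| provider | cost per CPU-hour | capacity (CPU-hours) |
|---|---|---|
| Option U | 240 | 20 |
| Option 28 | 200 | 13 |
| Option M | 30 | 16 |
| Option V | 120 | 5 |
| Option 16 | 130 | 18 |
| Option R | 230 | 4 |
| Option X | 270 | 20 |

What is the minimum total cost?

Cheapest first:
Option M at 30: take all 16 CPU-hours ; 28 still needed.
Take 5 from Option V at 120 ; need 23 more.
Option 16 (130): use full 18 ; 5 CPU-hours to go.
Option 28 (200): take the remaining 5 ; done.
Option R, Option U, Option X: unused.
Cost = 16×30 + 5×120 + 18×130 + 5×200 = 4420.

4420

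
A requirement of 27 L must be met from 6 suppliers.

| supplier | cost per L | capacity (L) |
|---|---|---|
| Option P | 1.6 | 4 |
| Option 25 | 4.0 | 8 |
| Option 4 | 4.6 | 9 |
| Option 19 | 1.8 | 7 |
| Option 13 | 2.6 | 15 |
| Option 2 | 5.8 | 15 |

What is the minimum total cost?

Fill from the cheapest supplier first.
Option P (1.6): use full 4 ; 23 L to go.
Option 19 at 1.8: take all 7 L ; 16 still needed.
Take 15 from Option 13 at 2.6 ; need 1 more.
Option 25 (4.0): take the remaining 1 ; done.
Option 4, Option 2: unused.
Cost = 4×1.6 + 7×1.8 + 15×2.6 + 1×4.0 = 62.

62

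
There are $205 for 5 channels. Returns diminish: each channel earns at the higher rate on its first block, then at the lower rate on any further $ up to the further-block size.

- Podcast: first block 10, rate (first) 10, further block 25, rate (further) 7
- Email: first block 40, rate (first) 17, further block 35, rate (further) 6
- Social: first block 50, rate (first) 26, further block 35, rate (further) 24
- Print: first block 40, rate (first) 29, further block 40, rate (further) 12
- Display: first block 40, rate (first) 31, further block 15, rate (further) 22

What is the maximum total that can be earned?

Treat each block as its own option and order by rate: Display/first 31 > Print/first 29 > Social/first 26 > Social/second 24 > Display/second 22 > Email/first 17 > Print/second 12 > Podcast/first 10 > Podcast/second 7 > Email/second 6.
Fill Display first block (40 at 31) → 165 left.
Print first at 29: fill all 40 → 125 left.
Social/first (26): +50 → 75 left.
Fill Social second block (35 at 24) → 40 left.
Display second at 22: fill all 15 → 25 left.
Email first at 17: only 25 left, fill 25.
Total = 31×40 + 29×40 + 26×50 + 24×35 + 22×15 + 17×25 = 5295.

5295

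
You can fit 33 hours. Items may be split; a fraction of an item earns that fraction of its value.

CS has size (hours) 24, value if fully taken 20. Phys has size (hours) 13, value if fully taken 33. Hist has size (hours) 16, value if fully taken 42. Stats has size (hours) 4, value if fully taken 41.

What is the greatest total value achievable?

116

Sort by value density: Stats 41/4≈10.2, Hist 42/16≈2.62, Phys 33/13≈2.54, CS 20/24≈0.833.
All 4 hours of Stats fit (value 41) → 29 remain.
Hist: take in full, 16 hours for value 42 → 13 left.
All 13 hours of Phys fit (value 33) → 0 remain.
Total value = 116.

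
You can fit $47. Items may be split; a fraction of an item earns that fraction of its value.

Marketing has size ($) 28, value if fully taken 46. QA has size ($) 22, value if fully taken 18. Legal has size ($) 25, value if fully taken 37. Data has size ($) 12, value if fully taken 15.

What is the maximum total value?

Sort by value density: Marketing 46/28≈1.64, Legal 37/25≈1.48, Data 15/12≈1.25, QA 18/22≈0.818.
All 28 $ of Marketing fit (value 46) ; 19 remain.
Fill the last 19 $ with part of Legal: 19/25 of it earns 28.12.
Total value = 74.12.

74.12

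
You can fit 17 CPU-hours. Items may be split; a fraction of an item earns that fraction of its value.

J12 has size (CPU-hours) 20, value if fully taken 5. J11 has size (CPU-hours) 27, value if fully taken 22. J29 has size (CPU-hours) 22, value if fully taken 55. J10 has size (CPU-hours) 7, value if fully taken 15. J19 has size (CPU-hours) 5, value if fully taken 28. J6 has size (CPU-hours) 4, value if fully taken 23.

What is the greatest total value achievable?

Rank by value-to-size ratio: J6 23/4≈5.75, J19 28/5≈5.6, J29 55/22≈2.5, J10 15/7≈2.14, J11 22/27≈0.815, J12 5/20≈0.25.
J6: take in full, 4 CPU-hours for value 23 → 13 left.
All 5 CPU-hours of J19 fit (value 28) → 8 remain.
8 CPU-hours left: a 8/22 share of J29 gives 55×8/22 = 20.
Total value = 71.

71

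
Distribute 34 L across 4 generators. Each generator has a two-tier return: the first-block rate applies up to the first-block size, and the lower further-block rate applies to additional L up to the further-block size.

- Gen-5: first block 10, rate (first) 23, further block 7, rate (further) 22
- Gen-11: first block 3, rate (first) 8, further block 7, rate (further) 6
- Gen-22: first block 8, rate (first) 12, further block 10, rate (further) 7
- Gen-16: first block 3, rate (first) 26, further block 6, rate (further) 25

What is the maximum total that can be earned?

Rank every tier by rate: Gen-16/tier1 26 > Gen-16/tier2 25 > Gen-5/tier1 23 > Gen-5/tier2 22 > Gen-22/tier1 12 > Gen-11/tier1 8 > Gen-22/tier2 7 > Gen-11/tier2 6.
Gen-16 tier1 at 26: fill all 3 — 31 left.
Gen-16 tier2 at 25: fill all 6 — 25 left.
Gen-5 tier1 at 23: fill all 10 — 15 left.
Fill Gen-5 tier2 block (7 at 22) — 8 left.
Gen-22 tier1 at 12: fill all 8 — 0 left.
Total = 26×3 + 25×6 + 23×10 + 22×7 + 12×8 = 708.

708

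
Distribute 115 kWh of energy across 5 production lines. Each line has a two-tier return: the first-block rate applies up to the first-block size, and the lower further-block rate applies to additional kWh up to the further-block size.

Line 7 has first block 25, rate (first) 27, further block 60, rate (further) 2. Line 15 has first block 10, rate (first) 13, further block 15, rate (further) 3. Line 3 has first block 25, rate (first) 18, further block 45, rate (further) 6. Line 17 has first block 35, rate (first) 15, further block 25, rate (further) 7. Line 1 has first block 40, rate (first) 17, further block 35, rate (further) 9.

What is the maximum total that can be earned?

2180

Treat each block as its own option and order by rate: Line 7/T1 27 > Line 3/T1 18 > Line 1/T1 17 > Line 17/T1 15 > Line 15/T1 13 > Line 1/T2 9 > Line 17/T2 7 > Line 3/T2 6 > Line 15/T2 3 > Line 7/T2 2.
Fill Line 7 T1 block (25 at 27) — 90 left.
Line 3 T1 at 18: fill all 25 — 65 left.
Fill Line 1 T1 block (40 at 17) — 25 left.
Line 17/T1: +25 of 35 at 15; pool empty.
Total = 27×25 + 18×25 + 17×40 + 15×25 = 2180.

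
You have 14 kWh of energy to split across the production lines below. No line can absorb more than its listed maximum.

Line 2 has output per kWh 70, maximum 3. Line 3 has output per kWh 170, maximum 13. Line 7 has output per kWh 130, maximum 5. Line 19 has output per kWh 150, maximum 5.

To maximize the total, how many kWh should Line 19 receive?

1

Order the production lines by output per kWh: Line 3 170 > Line 19 150 > Line 7 130 > Line 2 70.
Give Line 3 13 to hit its cap of 13 → 1 left.
Only 1 left; Line 19 takes them to reach 1.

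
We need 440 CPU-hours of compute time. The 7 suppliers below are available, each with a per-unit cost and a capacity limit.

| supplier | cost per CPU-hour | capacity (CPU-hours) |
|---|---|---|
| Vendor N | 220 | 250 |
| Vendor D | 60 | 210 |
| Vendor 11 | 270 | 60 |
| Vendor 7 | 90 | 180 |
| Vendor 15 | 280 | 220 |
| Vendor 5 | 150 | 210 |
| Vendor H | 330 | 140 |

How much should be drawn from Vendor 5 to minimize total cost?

50

Cheapest first:
Vendor D at 60: take all 210 CPU-hours — 230 still needed.
Vendor 7 (90): use full 180 — 50 CPU-hours to go.
Vendor 5 (150): take the remaining 50 — done.
Vendor N, Vendor 11, Vendor 15, Vendor H: unused.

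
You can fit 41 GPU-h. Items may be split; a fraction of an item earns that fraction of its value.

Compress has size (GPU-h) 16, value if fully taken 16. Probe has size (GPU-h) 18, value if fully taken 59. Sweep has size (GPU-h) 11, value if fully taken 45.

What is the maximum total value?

116

Sort by value density: Sweep 45/11≈4.09, Probe 59/18≈3.28, Compress 16/16≈1.
Sweep: take in full, 11 GPU-h for value 45 — 30 left.
All 18 GPU-h of Probe fit (value 59) — 12 remain.
Only 12 GPU-h remain; take 12/16 of Compress for value 16×12/16 = 12.
Total value = 116.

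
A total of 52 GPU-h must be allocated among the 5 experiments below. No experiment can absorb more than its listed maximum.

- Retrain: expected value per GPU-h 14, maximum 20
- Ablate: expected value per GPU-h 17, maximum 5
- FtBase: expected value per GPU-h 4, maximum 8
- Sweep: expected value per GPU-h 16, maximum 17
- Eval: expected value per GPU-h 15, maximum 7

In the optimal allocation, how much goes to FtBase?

Highest expected value per GPU-h first: Ablate 17 > Sweep 16 > Eval 15 > Retrain 14 > FtBase 4.
Ablate: +5 to 5 (cap) → 47 left.
Sweep: +17 to 17 (cap) → 30 left.
Eval: +7 to 7 (cap) → 23 left.
Give Retrain 20 to hit its cap of 20 → 3 left.
Only 3 left; FtBase takes them to reach 3.

3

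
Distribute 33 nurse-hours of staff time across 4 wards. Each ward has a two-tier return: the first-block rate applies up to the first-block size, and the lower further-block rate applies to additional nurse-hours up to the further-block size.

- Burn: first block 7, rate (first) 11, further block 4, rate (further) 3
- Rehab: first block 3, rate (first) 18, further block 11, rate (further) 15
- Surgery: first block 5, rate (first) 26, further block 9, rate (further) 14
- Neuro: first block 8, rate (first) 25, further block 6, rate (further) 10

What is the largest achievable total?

633

Rank every tier by rate: Surgery/tier1 26 > Neuro/tier1 25 > Rehab/tier1 18 > Rehab/tier2 15 > Surgery/tier2 14 > Burn/tier1 11 > Neuro/tier2 10 > Burn/tier2 3.
Fill Surgery tier1 block (5 at 26) — 28 left.
Neuro/tier1 (25): +8 — 20 left.
Fill Rehab tier1 block (3 at 18) — 17 left.
Fill Rehab tier2 block (11 at 15) — 6 left.
6 remain; put them into Surgery tier2 at 14.
Total = 26×5 + 25×8 + 18×3 + 15×11 + 14×6 = 633.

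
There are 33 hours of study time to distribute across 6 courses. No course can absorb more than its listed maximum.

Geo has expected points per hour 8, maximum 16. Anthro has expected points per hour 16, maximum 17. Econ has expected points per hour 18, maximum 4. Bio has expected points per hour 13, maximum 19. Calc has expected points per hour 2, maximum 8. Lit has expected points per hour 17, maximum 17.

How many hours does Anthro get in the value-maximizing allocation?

12

Highest expected points per hour first: Econ 18 > Lit 17 > Anthro 16 > Bio 13 > Geo 8 > Calc 2.
Econ takes 4 to reach its cap of 4 → 29 left.
Give Lit 17 to hit its cap of 17 → 12 left.
Anthro has room for 17 but only 12 remain, so it gets 12.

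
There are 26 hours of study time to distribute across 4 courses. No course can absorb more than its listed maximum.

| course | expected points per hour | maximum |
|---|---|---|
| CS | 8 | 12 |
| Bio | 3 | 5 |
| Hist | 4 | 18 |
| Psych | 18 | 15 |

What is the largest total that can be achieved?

358

Rank by expected points per hour: Psych 18 > CS 8 > Hist 4 > Bio 3.
Psych: +15 to 15 (cap) → 11 left.
CS has room for 12 but only 11 remain, so it gets 11.
Total = 8×11 + 18×15 = 358.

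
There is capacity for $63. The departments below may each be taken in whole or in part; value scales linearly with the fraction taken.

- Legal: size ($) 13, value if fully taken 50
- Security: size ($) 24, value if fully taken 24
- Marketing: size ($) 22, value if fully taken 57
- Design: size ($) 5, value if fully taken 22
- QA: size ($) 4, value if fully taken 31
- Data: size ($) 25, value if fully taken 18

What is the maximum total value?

Best value per unit of size first: QA 31/4≈7.75, Design 22/5≈4.4, Legal 50/13≈3.85, Marketing 57/22≈2.59, Security 24/24≈1, Data 18/25≈0.72.
QA: take in full, 4 $ for value 31 → 59 left.
All 5 $ of Design fit (value 22) → 54 remain.
All 13 $ of Legal fit (value 50) → 41 remain.
All 22 $ of Marketing fit (value 57) → 19 remain.
Fill the last 19 $ with part of Security: 19/24 of it earns 19.
Total value = 179.

179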